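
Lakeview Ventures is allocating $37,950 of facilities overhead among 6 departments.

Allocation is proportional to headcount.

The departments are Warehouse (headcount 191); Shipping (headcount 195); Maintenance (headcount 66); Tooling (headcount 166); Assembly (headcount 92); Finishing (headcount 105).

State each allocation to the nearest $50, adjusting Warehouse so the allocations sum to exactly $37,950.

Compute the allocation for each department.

Warehouse: $8,850; Shipping: $9,100; Maintenance: $3,050; Tooling: $7,750; Assembly: $4,300; Finishing: $4,900

Combined headcount = 815.
Proportional shares: Warehouse 191/815 × $37,950 = 8,893.80; Shipping 195/815 × $37,950 = 9,080.06; Maintenance 66/815 × $37,950 = 3,073.25; Tooling 166/815 × $37,950 = 7,729.69; Assembly 92/815 × $37,950 = 4,283.93; Finishing 105/815 × $37,950 = 4,889.26.
At nearest $50: Warehouse $8,900; Shipping $9,100; Maintenance $3,050; Tooling $7,750; Assembly $4,300; Finishing $4,900. Sum = $38,000.
Difference $37,950 − $38,000 = −$50 applied to Warehouse: Warehouse becomes $8,850.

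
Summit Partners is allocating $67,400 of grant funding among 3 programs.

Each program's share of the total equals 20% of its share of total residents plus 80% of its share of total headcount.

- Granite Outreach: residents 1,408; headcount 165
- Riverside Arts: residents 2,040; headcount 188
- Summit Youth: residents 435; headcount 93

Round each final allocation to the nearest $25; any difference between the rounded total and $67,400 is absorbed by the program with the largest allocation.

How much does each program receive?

Totals — residents 3,883, headcount 446.
Blended shares (20% residents + 80% headcount): Granite Outreach 0.3685; Riverside Arts 0.4423; Summit Youth 0.1892.
Raw shares: Granite Outreach 24,835.91; Riverside Arts 29,810.56; Summit Youth 12,753.53.
Rounded to nearest $25: Granite Outreach $24,825; Riverside Arts $29,800; Summit Youth $12,750. Sum = $67,375.
Difference $67,400 − $67,375 = +$25 applied to largest allocation (Riverside Arts): Riverside Arts becomes $29,825.

Granite Outreach: $24,825 · Riverside Arts: $29,825 · Summit Youth: $12,750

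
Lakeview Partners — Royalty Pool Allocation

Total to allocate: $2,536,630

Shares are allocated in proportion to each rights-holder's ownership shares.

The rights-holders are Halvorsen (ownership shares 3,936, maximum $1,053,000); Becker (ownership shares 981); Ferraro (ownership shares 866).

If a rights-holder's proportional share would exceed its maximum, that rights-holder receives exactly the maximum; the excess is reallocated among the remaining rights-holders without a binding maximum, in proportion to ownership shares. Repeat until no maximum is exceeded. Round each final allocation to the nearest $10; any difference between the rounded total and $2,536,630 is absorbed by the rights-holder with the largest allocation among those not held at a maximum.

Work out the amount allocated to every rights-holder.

Ownership shares total: 5,783.
Pro-rata shares before constraints: Halvorsen 1,726,469.94; Becker 430,301.58; Ferraro 379,858.48.
Capped: Halvorsen ($1,053,000); residual $1,483,630 reallocated over remaining ownership shares 1,847.
Remaining shares: Becker 788,002.72 → $788,000; Ferraro 695,627.28 → $695,630.

Halvorsen: $1,053,000 | Becker: $788,000 | Ferraro: $695,630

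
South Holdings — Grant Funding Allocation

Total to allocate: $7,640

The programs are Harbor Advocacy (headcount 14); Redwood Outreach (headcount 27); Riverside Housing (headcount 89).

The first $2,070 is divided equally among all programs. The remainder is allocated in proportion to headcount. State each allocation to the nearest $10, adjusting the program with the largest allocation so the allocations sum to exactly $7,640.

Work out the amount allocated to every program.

First tranche $2,070 split equally: $690 each.
Remainder $5,570 by headcount (total 130): Harbor Advocacy 599.85 → $600; Redwood Outreach 1,156.85 → $1,160; Riverside Housing 3,813.31 → $3,810.
Totals: Harbor Advocacy $690 + $600 = $1,290; Redwood Outreach $690 + $1,160 = $1,850; Riverside Housing $690 + $3,810 = $4,500.

Harbor Advocacy: $1,290; Redwood Outreach: $1,850; Riverside Housing: $4,500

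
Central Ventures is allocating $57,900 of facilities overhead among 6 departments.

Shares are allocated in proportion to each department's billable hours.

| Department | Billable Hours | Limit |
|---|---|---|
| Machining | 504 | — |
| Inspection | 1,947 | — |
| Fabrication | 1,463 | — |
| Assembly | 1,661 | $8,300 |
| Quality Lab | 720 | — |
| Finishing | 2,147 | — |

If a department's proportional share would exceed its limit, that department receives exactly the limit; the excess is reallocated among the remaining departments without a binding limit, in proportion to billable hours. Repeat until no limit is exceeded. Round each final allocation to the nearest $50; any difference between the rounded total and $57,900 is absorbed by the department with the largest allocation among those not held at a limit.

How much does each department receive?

Machining: $3,700 · Inspection: $14,250 · Fabrication: $10,700 · Assembly: $8,300 · Quality Lab: $5,250 · Finishing: $15,700

Combined billable hours = 8,442.
Unconstrained shares: Machining 3,456.72; Inspection 13,353.62; Fabrication 10,034.08; Assembly 11,392.08; Quality Lab 4,938.17; Finishing 14,725.34.
Held at cap: Assembly ($8,300); balance $49,600 reallocated over remaining billable hours 6,781.
Remaining shares: Machining 3,686.54 → $3,700; Inspection 14,241.44 → $14,250; Fabrication 10,701.19 → $10,700; Quality Lab 5,266.48 → $5,250; Finishing 15,704.35 → $15,700.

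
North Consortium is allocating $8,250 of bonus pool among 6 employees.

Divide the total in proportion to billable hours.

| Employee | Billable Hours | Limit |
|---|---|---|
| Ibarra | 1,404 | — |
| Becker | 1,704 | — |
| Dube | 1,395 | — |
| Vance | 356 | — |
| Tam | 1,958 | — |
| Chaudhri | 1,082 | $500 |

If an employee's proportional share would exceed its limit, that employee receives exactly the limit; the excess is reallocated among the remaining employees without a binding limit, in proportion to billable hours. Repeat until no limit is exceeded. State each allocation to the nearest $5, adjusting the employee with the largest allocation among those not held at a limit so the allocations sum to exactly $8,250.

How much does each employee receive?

Ibarra: $1,595 | Becker: $1,935 | Dube: $1,585 | Vance: $405 | Tam: $2,230 | Chaudhri: $500

Sum of billable hours: 7,899.
Unconstrained shares: Ibarra 1,466.39; Becker 1,779.72; Dube 1,456.99; Vance 371.82; Tam 2,045.01; Chaudhri 1,130.08.
Capped: Chaudhri ($500); residual $7,750 reallocated over remaining billable hours 6,817.
Redistributed shares: Ibarra 1,596.16 → $1,595; Becker 1,937.22 → $1,935; Dube 1,585.92 → $1,585; Vance 404.72 → $405; Tam 2,225.98 → $2,225.
Rounding difference +$5 applied to Tam → $2,230.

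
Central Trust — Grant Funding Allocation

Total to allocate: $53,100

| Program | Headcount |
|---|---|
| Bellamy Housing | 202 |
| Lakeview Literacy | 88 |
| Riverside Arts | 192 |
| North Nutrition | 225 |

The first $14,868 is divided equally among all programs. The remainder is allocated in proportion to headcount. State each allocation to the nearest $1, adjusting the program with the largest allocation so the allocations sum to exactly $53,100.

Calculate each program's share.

First tranche $14,868 split equally: $3,717 each.
Remainder $38,232 by headcount (total 707): Bellamy Housing 10,923.43 → $10,923; Lakeview Literacy 4,758.72 → $4,759; Riverside Arts 10,382.66 → $10,383; North Nutrition 12,167.19 → $12,167.
Totals: Bellamy Housing $3,717 + $10,923 = $14,640; Lakeview Literacy $3,717 + $4,759 = $8,476; Riverside Arts $3,717 + $10,383 = $14,100; North Nutrition $3,717 + $12,167 = $15,884.

Bellamy Housing: $14,640 · Lakeview Literacy: $8,476 · Riverside Arts: $14,100 · North Nutrition: $15,884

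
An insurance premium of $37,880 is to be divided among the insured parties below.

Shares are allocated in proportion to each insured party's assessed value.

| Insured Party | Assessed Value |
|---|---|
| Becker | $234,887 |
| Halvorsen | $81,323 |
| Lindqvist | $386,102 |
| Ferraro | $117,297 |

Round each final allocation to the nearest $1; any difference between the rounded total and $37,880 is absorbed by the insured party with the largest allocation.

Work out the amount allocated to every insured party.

Sum of assessed value: 819,609.
Pro-rata amounts: Becker 234,887/819,609 × $37,880 = 10,855.81; Halvorsen 81,323/819,609 × $37,880 = 3,758.52; Lindqvist 386,102/819,609 × $37,880 = 17,844.54; Ferraro 117,297/819,609 × $37,880 = 5,421.13.
Rounded to nearest $1: Becker $10,856; Halvorsen $3,759; Lindqvist $17,845; Ferraro $5,421. Sum = $37,881.
Difference $37,880 − $37,881 = −$1 applied to largest allocation (Lindqvist): Lindqvist becomes $17,844.

Becker: $10,856 | Halvorsen: $3,759 | Lindqvist: $17,844 | Ferraro: $5,421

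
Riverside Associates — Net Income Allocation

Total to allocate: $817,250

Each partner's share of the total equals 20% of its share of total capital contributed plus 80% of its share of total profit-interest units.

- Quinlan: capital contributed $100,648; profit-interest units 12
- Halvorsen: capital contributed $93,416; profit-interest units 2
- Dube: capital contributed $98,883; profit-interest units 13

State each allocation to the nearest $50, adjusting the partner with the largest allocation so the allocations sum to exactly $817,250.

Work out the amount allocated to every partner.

Quinlan: $346,750; Halvorsen: $100,550; Dube: $369,950

Totals — capital contributed 292,947, profit-interest units 27.
Blended shares (20% capital contributed + 80% profit-interest units): Quinlan 0.4243; Halvorsen 0.1230; Dube 0.4527.
Unrounded shares: Quinlan 346,734.41; Halvorsen 100,551.16; Dube 369,964.44.
Rounded to nearest $50: Quinlan $346,750; Halvorsen $100,550; Dube $369,950. Sum = $817,250.
No rounding difference to absorb.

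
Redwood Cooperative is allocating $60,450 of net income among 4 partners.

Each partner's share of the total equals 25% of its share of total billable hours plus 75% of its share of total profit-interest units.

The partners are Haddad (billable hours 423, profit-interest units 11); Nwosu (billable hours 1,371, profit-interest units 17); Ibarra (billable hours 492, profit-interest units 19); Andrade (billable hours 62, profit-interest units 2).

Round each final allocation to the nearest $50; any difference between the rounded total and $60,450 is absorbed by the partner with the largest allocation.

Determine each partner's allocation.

Haddad: $12,900 · Nwosu: $24,550 · Ibarra: $20,750 · Andrade: $2,250

Billable hours total 2,348; profit-interest units total 49.
Composite weights (25% billable hours + 75% profit-interest units): Haddad 0.2134; Nwosu 0.4062; Ibarra 0.3432; Andrade 0.0372.
Pro-rata amounts: Haddad 12,900.37; Nwosu 24,553.54; Ibarra 20,746.52; Andrade 2,249.56.
Rounded to nearest $50: Haddad $12,900; Nwosu $24,550; Ibarra $20,750; Andrade $2,250. Sum = $60,450.
No rounding difference to absorb.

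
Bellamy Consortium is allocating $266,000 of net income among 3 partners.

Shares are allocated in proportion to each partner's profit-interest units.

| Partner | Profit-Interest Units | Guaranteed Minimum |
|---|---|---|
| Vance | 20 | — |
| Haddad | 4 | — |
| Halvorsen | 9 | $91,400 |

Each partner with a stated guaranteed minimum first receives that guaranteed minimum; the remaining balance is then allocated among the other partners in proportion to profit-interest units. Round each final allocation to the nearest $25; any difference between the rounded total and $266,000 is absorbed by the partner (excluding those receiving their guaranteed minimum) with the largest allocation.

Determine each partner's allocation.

Fund the minimums — Halvorsen $91,400. Remaining pool $174,600.
Remaining pool split over remaining profit-interest units 24: Vance 145,500.00 → $145,500; Haddad 29,100.00 → $29,100.

Vance: $145,500 | Haddad: $29,100 | Halvorsen: $91,400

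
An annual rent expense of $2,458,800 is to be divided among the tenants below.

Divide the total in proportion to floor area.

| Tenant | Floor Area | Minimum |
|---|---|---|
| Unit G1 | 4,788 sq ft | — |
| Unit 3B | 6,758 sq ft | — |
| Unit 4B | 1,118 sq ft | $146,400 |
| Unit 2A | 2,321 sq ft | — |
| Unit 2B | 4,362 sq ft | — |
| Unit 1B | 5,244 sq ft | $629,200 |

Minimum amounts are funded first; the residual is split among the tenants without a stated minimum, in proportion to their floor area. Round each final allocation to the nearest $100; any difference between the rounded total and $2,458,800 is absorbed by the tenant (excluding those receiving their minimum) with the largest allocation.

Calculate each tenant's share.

Minimums first: Unit 4B $146,400; Unit 1B $629,200. Residual $1,683,200.
Residual split over remaining floor area 18,229: Unit G1 442,106.62 → $442,100; Unit 3B 624,009.30 → $624,000; Unit 2A 214,312.75 → $214,300; Unit 2B 402,771.32 → $402,800.

Unit G1: $442,100 | Unit 3B: $624,000 | Unit 4B: $146,400 | Unit 2A: $214,300 | Unit 2B: $402,800 | Unit 1B: $629,200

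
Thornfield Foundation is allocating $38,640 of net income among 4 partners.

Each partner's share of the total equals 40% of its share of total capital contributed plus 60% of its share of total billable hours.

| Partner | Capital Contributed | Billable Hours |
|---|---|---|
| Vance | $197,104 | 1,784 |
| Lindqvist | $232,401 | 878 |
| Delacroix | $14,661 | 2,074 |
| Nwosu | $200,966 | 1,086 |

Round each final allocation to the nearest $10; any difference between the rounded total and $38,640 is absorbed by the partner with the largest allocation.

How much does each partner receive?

Capital contributed total 645,132; billable hours total 5,822.
Combined weights (40% capital contributed + 60% billable hours): Vance 0.3061; Lindqvist 0.2346; Delacroix 0.2228; Nwosu 0.2365.
Proportional shares: Vance 11,826.33; Lindqvist 9,064.15; Delacroix 8,610.20; Nwosu 9,139.32.
After rounding ($10): Vance $11,830; Lindqvist $9,060; Delacroix $8,610; Nwosu $9,140. Sum = $38,640.
Sum already equals the total — no adjustment.

Vance: $11,830; Lindqvist: $9,060; Delacroix: $8,610; Nwosu: $9,140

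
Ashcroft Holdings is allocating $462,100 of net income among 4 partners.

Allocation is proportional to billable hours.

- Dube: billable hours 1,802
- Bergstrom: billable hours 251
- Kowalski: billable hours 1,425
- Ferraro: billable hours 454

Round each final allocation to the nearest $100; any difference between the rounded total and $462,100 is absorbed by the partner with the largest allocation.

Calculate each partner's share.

Billable hours total: 3,932.
Pro-rata amounts: Dube 1,802/3,932 × $462,100 = 211,776.25; Bergstrom 251/3,932 × $462,100 = 29,498.25; Kowalski 1,425/3,932 × $462,100 = 167,470.12; Ferraro 454/3,932 × $462,100 = 53,355.39.
At nearest $100: Dube $211,800; Bergstrom $29,500; Kowalski $167,500; Ferraro $53,400. Sum = $462,200.
Difference $462,100 − $462,200 = −$100 applied to largest allocation (Dube): Dube becomes $211,700.

Dube: $211,700; Bergstrom: $29,500; Kowalski: $167,500; Ferraro: $53,400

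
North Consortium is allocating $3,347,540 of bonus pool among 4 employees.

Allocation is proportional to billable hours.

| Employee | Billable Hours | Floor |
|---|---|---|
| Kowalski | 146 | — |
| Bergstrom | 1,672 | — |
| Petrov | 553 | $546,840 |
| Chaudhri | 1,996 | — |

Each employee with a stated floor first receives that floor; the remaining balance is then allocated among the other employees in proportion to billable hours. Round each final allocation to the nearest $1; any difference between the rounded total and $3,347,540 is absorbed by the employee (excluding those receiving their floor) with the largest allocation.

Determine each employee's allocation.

Fund the minimums — Petrov $546,840. Residual $2,800,700.
Residual split over remaining billable hours 3,814: Kowalski 107,210.85 → $107,211; Bergstrom 1,227,784.58 → $1,227,785; Chaudhri 1,465,704.56 → $1,465,705.
Rounding difference −$1 applied to Chaudhri → $1,465,704.

Kowalski: $107,211; Bergstrom: $1,227,785; Petrov: $546,840; Chaudhri: $1,465,704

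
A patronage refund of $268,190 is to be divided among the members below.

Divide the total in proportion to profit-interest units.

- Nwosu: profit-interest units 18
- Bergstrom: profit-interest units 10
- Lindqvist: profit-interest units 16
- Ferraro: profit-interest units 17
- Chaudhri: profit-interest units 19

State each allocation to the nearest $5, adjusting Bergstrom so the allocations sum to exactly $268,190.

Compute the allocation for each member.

Profit-interest units total: 80.
Unrounded shares: Nwosu 18/80 × $268,190 = 60,342.75; Bergstrom 10/80 × $268,190 = 33,523.75; Lindqvist 16/80 × $268,190 = 53,638.00; Ferraro 17/80 × $268,190 = 56,990.38; Chaudhri 19/80 × $268,190 = 63,695.12.
Rounded to nearest $5: Nwosu $60,345; Bergstrom $33,525; Lindqvist $53,640; Ferraro $56,990; Chaudhri $63,695. Sum = $268,195.
Difference $268,190 − $268,195 = −$5 applied to Bergstrom: Bergstrom becomes $33,520.

Nwosu: $60,345 · Bergstrom: $33,520 · Lindqvist: $53,640 · Ferraro: $56,990 · Chaudhri: $63,695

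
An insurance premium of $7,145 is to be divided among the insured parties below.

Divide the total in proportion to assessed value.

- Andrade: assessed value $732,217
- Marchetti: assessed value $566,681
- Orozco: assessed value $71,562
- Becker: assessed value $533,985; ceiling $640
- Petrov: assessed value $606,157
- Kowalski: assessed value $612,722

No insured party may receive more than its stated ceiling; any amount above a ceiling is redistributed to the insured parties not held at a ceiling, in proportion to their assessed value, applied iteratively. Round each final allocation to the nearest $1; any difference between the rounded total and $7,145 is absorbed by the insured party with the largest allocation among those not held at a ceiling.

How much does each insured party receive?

Assessed value total: 3,123,324.
Proportional shares (ignoring caps): Andrade 1,675.04; Marchetti 1,296.35; Orozco 163.71; Becker 1,221.56; Petrov 1,386.66; Kowalski 1,401.68.
Capped: Becker ($640); balance $6,505 reallocated over remaining assessed value 2,589,339.
Remaining shares: Andrade 1,839.49 → $1,839; Marchetti 1,423.63 → $1,424; Orozco 179.78 → $180; Petrov 1,522.80 → $1,523; Kowalski 1,539.30 → $1,539.

Andrade: $1,839 | Marchetti: $1,424 | Orozco: $180 | Becker: $640 | Petrov: $1,523 | Kowalski: $1,539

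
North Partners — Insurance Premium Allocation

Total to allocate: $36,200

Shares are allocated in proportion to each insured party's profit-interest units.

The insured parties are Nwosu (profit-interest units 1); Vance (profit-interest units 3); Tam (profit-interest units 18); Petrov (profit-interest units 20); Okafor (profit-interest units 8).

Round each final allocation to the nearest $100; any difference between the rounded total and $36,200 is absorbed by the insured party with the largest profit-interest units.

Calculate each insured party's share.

Sum of profit-interest units: 1 + 3 + 18 + 20 + 8 = 50.
Pro-rata amounts: Nwosu 724.00; Vance 2,172.00; Tam 13,032.00; Petrov 14,480.00; Okafor 5,792.00.
Rounded to nearest $100: Nwosu $700; Vance $2,200; Tam $13,000; Petrov $14,500; Okafor $5,800. Sum = $36,200.
No rounding difference to absorb.

Nwosu: $700; Vance: $2,200; Tam: $13,000; Petrov: $14,500; Okafor: $5,800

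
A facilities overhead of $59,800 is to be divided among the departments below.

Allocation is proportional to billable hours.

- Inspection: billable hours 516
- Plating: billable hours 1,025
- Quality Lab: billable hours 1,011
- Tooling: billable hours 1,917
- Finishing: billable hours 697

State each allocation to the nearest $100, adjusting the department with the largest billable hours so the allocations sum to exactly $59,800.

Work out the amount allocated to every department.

Inspection: $6,000 | Plating: $11,900 | Quality Lab: $11,700 | Tooling: $22,100 | Finishing: $8,100

Billable hours total: 5,166.
Pro-rata amounts: Inspection 516/5,166 × $59,800 = 5,973.05; Plating 1,025/5,166 × $59,800 = 11,865.08; Quality Lab 1,011/5,166 × $59,800 = 11,703.02; Tooling 1,917/5,166 × $59,800 = 22,190.59; Finishing 697/5,166 × $59,800 = 8,068.25.
After rounding ($100): Inspection $6,000; Plating $11,900; Quality Lab $11,700; Tooling $22,200; Finishing $8,100. Sum = $59,900.
Difference $59,800 − $59,900 = −$100 applied to largest billable hours (Tooling): Tooling becomes $22,100.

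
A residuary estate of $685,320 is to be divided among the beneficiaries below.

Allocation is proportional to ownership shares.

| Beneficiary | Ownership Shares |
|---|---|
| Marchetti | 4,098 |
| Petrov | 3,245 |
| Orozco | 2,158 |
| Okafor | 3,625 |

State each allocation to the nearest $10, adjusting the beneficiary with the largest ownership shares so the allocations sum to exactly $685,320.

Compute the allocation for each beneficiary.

Sum of ownership shares: 4,098 + 3,245 + 2,158 + 3,625 = 13,126.
Pro-rata amounts: Marchetti 213,960.18; Petrov 169,424.30; Orozco 112,671.08; Okafor 189,264.44.
At nearest $10: Marchetti $213,960; Petrov $169,420; Orozco $112,670; Okafor $189,260. Sum = $685,310.
Difference $685,320 − $685,310 = +$10 applied to largest ownership shares (Marchetti): Marchetti becomes $213,970.

Marchetti: $213,970; Petrov: $169,420; Orozco: $112,670; Okafor: $189,260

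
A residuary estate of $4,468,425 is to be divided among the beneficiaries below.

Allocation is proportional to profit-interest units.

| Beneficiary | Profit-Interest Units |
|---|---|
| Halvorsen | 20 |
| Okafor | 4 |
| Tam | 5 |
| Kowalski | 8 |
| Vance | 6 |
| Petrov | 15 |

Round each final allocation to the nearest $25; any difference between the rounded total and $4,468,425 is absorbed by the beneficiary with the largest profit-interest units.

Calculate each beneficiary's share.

Halvorsen: $1,540,850; Okafor: $308,175; Tam: $385,200; Kowalski: $616,325; Vance: $462,250; Petrov: $1,155,625

Sum of profit-interest units: 58.
Unrounded shares: Halvorsen 20/58 × $4,468,425 = 1,540,836.21; Okafor 4/58 × $4,468,425 = 308,167.24; Tam 5/58 × $4,468,425 = 385,209.05; Kowalski 8/58 × $4,468,425 = 616,334.48; Vance 6/58 × $4,468,425 = 462,250.86; Petrov 15/58 × $4,468,425 = 1,155,627.16.
After rounding ($25): Halvorsen $1,540,825; Okafor $308,175; Tam $385,200; Kowalski $616,325; Vance $462,250; Petrov $1,155,625. Sum = $4,468,400.
Difference $4,468,425 − $4,468,400 = +$25 applied to largest profit-interest units (Halvorsen): Halvorsen becomes $1,540,850.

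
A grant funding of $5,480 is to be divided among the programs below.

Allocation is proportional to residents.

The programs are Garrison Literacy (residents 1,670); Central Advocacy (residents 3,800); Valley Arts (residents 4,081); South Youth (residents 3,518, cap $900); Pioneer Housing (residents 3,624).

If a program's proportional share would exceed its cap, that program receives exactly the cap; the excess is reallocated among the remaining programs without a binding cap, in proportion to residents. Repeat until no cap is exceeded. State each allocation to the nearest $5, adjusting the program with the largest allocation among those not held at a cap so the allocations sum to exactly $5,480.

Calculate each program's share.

Total residents = 16,693.
Pro-rata shares before constraints: Garrison Literacy 548.23; Central Advocacy 1,247.47; Valley Arts 1,339.72; South Youth 1,154.89; Pioneer Housing 1,189.69.
Cap binds for South Youth ($900); residual $4,580 reallocated over remaining residents 13,175.
Redistributed shares: Garrison Literacy 580.54 → $580; Central Advocacy 1,320.99 → $1,320; Valley Arts 1,418.67 → $1,420; Pioneer Housing 1,259.80 → $1,260.

Garrison Literacy: $580 | Central Advocacy: $1,320 | Valley Arts: $1,420 | South Youth: $900 | Pioneer Housing: $1,260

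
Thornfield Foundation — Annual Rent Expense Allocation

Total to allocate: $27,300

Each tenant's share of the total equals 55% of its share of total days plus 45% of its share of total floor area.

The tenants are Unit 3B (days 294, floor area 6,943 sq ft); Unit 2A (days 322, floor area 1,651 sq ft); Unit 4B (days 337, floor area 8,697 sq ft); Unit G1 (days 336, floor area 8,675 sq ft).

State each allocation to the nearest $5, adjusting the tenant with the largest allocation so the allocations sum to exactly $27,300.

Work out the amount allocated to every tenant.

Unit 3B: $6,710; Unit 2A: $4,530; Unit 4B: $8,040; Unit G1: $8,020

Totals — days 1,289, floor area 25,966.
Blended shares (55% days + 45% floor area): Unit 3B 0.2458; Unit 2A 0.1660; Unit 4B 0.2945; Unit G1 0.2937.
Proportional shares: Unit 3B 6,709.54; Unit 2A 4,531.96; Unit 4B 8,040.28; Unit G1 8,018.22.
After rounding ($5): Unit 3B $6,710; Unit 2A $4,530; Unit 4B $8,040; Unit G1 $8,020. Sum = $27,300.
Rounded total matches; no reconciliation needed.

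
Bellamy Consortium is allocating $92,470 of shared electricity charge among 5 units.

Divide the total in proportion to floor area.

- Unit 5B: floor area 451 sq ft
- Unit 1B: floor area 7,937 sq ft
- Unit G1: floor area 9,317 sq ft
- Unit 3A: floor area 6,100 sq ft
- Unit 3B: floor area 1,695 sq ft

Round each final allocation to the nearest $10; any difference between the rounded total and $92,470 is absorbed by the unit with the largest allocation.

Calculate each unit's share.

Sum of floor area: 25,500.
Raw shares: Unit 5B 451/25,500 × $92,470 = 1,635.45; Unit 1B 7,937/25,500 × $92,470 = 28,781.74; Unit G1 9,317/25,500 × $92,470 = 33,786.00; Unit 3A 6,100/25,500 × $92,470 = 22,120.27; Unit 3B 1,695/25,500 × $92,470 = 6,146.54.
At nearest $10: Unit 5B $1,640; Unit 1B $28,780; Unit G1 $33,790; Unit 3A $22,120; Unit 3B $6,150. Sum = $92,480.
Difference $92,470 − $92,480 = −$10 applied to largest allocation (Unit G1): Unit G1 becomes $33,780.

Unit 5B: $1,640; Unit 1B: $28,780; Unit G1: $33,780; Unit 3A: $22,120; Unit 3B: $6,150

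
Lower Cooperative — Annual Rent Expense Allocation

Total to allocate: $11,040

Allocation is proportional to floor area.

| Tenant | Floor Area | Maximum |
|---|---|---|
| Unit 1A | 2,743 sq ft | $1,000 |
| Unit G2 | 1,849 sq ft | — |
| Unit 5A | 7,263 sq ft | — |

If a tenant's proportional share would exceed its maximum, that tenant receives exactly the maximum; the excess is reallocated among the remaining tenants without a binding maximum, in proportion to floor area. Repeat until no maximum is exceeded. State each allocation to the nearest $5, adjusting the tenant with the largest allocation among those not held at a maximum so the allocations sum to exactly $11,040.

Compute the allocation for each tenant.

Unit 1A: $1,000 · Unit G2: $2,035 · Unit 5A: $8,005

Total floor area = 11,855.
Proportional shares (ignoring caps): Unit 1A 2,554.43; Unit G2 1,721.89; Unit 5A 6,763.69.
Capped: Unit 1A ($1,000); balance $10,040 reallocated over remaining floor area 9,112.
Remaining shares: Unit G2 2,037.31 → $2,035; Unit 5A 8,002.69 → $8,005.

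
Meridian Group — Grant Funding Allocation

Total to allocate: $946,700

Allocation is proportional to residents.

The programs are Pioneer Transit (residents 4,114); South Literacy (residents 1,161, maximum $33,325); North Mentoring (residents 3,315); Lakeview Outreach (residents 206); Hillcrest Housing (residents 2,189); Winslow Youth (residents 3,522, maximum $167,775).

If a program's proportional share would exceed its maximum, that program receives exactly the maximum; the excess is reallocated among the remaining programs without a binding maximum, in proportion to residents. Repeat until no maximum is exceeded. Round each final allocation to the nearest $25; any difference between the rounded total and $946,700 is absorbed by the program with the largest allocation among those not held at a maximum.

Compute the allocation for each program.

Combined residents = 14,507.
Pro-rata shares before constraints: Pioneer Transit 268,472.03; South Literacy 75,764.71; North Mentoring 216,330.77; Lakeview Outreach 13,443.18; Hillcrest Housing 142,850.09; Winslow Youth 229,839.21.
Capped: South Literacy ($33,325), Winslow Youth ($167,775); balance $745,600 reallocated over remaining residents 9,824.
Redistributed shares: Pioneer Transit 312,235.18 → $312,225; North Mentoring 251,594.46 → $251,600; Lakeview Outreach 15,634.53 → $15,625; Hillcrest Housing 166,135.83 → $166,125.
Rounding difference +$25 applied to Pioneer Transit → $312,250.

Pioneer Transit: $312,250 · South Literacy: $33,325 · North Mentoring: $251,600 · Lakeview Outreach: $15,625 · Hillcrest Housing: $166,125 · Winslow Youth: $167,775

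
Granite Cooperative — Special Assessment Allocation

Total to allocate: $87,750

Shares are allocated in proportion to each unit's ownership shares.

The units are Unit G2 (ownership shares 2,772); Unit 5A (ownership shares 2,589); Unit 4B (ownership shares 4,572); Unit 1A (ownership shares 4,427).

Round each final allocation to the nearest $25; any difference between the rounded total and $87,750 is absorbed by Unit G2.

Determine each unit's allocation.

Total ownership shares = 14,360.
Raw shares: Unit G2 2,772/14,360 × $87,750 = 16,938.93; Unit 5A 2,589/14,360 × $87,750 = 15,820.67; Unit 4B 4,572/14,360 × $87,750 = 27,938.23; Unit 1A 4,427/14,360 × $87,750 = 27,052.18.
After rounding ($25): Unit G2 $16,950; Unit 5A $15,825; Unit 4B $27,950; Unit 1A $27,050. Sum = $87,775.
Difference $87,750 − $87,775 = −$25 applied to Unit G2: Unit G2 becomes $16,925.

Unit G2: $16,925 · Unit 5A: $15,825 · Unit 4B: $27,950 · Unit 1A: $27,050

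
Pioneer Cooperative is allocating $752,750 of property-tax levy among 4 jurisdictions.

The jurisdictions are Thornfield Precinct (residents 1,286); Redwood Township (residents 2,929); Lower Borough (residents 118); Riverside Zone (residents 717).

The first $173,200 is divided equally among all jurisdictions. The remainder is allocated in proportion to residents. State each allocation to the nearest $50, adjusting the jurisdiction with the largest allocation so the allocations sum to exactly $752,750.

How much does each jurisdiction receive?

Thornfield Precinct: $190,900 · Redwood Township: $379,400 · Lower Borough: $56,850 · Riverside Zone: $125,600

First tranche $173,200 split equally: $43,300 each.
Remainder $579,550 by residents (total 5,050): Thornfield Precinct 147,584.42 → $147,600; Redwood Township 336,139.00 → $336,150; Lower Borough 13,541.96 → $13,550; Riverside Zone 82,284.62 → $82,300.
Rounding difference −$50 on remainder applied to Redwood Township.
Totals: Thornfield Precinct $43,300 + $147,600 = $190,900; Redwood Township $43,300 + $336,100 = $379,400; Lower Borough $43,300 + $13,550 = $56,850; Riverside Zone $43,300 + $82,300 = $125,600.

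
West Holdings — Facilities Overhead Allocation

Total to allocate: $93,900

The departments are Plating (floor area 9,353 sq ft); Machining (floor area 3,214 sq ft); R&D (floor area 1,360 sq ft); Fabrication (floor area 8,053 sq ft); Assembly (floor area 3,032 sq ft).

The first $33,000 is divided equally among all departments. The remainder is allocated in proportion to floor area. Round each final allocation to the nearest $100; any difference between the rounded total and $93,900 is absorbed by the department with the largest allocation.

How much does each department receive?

Plating: $29,400 | Machining: $14,400 | R&D: $9,900 | Fabrication: $26,200 | Assembly: $14,000

Equal tier: $33,000 ÷ 5 = $6,600 apiece.
Remainder $60,900 by floor area (total 25,012): Plating 22,772.98 → $22,800; Machining 7,825.55 → $7,800; R&D 3,311.37 → $3,300; Fabrication 19,607.70 → $19,600; Assembly 7,382.41 → $7,400.
Totals: Plating $6,600 + $22,800 = $29,400; Machining $6,600 + $7,800 = $14,400; R&D $6,600 + $3,300 = $9,900; Fabrication $6,600 + $19,600 = $26,200; Assembly $6,600 + $7,400 = $14,000.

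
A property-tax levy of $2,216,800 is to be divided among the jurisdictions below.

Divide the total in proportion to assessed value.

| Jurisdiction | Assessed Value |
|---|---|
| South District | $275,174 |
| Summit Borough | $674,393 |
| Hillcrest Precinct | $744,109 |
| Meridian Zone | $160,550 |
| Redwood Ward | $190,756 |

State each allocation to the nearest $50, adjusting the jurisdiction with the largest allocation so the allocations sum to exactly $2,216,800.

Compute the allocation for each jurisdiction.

South District: $298,300 | Summit Borough: $731,050 | Hillcrest Precinct: $806,600 | Meridian Zone: $174,050 | Redwood Ward: $206,800

Combined assessed value = 2,044,982.
Raw shares: South District 275,174/2,044,982 × $2,216,800 = 298,293.93; Summit Borough 674,393/2,044,982 × $2,216,800 = 731,055.04; Hillcrest Precinct 744,109/2,044,982 × $2,216,800 = 806,628.53; Meridian Zone 160,550/2,044,982 × $2,216,800 = 174,039.30; Redwood Ward 190,756/2,044,982 × $2,216,800 = 206,783.19.
Rounded to nearest $50: South District $298,300; Summit Borough $731,050; Hillcrest Precinct $806,650; Meridian Zone $174,050; Redwood Ward $206,800. Sum = $2,216,850.
Difference $2,216,800 − $2,216,850 = −$50 applied to largest allocation (Hillcrest Precinct): Hillcrest Precinct becomes $806,600.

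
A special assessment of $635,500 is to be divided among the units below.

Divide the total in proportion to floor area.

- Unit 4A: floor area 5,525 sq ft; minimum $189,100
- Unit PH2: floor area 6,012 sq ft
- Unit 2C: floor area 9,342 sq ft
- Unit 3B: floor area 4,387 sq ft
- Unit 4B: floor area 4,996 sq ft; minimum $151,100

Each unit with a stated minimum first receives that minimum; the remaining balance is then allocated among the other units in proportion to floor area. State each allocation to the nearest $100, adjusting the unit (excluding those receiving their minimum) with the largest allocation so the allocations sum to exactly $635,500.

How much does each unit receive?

Unit 4A: $189,100 | Unit PH2: $89,900 | Unit 2C: $139,800 | Unit 3B: $65,600 | Unit 4B: $151,100

Guaranteed amounts: Unit 4A $189,100; Unit 4B $151,100. Balance $295,300.
Balance split over remaining floor area 19,741: Unit PH2 89,931.80 → $89,900; Unit 2C 139,744.32 → $139,700; Unit 3B 65,623.88 → $65,600.
Rounding difference +$100 applied to Unit 2C → $139,800.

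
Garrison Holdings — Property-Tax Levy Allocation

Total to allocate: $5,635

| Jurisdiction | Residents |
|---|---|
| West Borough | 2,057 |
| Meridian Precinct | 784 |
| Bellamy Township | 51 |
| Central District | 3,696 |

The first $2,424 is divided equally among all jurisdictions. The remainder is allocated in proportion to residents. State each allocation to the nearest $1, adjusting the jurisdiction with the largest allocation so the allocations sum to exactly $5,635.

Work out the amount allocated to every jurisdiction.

First tranche $2,424 split equally: $606 each.
Remainder $3,211 by residents (total 6,588): West Borough 1,002.58 → $1,003; Meridian Precinct 382.12 → $382; Bellamy Township 24.86 → $25; Central District 1,801.44 → $1,801.
Totals: West Borough $606 + $1,003 = $1,609; Meridian Precinct $606 + $382 = $988; Bellamy Township $606 + $25 = $631; Central District $606 + $1,801 = $2,407.

West Borough: $1,609 · Meridian Precinct: $988 · Bellamy Township: $631 · Central District: $2,407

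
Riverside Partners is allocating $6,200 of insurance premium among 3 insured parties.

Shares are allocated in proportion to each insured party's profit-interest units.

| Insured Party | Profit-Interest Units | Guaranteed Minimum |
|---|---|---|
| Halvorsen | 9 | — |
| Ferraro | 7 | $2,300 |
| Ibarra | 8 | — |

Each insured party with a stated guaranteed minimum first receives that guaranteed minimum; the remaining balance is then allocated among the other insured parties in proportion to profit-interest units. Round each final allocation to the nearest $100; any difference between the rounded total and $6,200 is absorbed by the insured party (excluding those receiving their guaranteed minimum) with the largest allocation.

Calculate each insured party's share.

Minimums first: Ferraro $2,300. Remaining pool $3,900.
Remaining pool split over remaining profit-interest units 17: Halvorsen 2,064.71 → $2,100; Ibarra 1,835.29 → $1,800.

Halvorsen: $2,100 · Ferraro: $2,300 · Ibarra: $1,800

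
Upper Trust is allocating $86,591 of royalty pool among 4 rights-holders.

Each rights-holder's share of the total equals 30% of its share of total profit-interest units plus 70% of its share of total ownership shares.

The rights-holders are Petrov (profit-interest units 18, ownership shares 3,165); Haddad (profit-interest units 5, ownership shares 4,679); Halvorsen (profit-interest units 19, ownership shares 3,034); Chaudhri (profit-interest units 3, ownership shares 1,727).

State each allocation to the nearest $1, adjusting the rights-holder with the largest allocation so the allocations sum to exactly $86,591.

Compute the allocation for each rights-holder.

Petrov: $25,611; Haddad: $25,386; Halvorsen: $25,558; Chaudhri: $10,036

Totals — profit-interest units 45, ownership shares 12,605.
Composite weights (30% profit-interest units + 70% ownership shares): Petrov 0.2958; Haddad 0.2932; Halvorsen 0.2952; Chaudhri 0.1159.
Pro-rata amounts: Petrov 25,610.46; Haddad 25,386.29; Halvorsen 25,557.80; Chaudhri 10,036.45.
After rounding ($1): Petrov $25,610; Haddad $25,386; Halvorsen $25,558; Chaudhri $10,036. Sum = $86,590.
Difference $86,591 − $86,590 = +$1 applied to largest allocation (Petrov): Petrov becomes $25,611.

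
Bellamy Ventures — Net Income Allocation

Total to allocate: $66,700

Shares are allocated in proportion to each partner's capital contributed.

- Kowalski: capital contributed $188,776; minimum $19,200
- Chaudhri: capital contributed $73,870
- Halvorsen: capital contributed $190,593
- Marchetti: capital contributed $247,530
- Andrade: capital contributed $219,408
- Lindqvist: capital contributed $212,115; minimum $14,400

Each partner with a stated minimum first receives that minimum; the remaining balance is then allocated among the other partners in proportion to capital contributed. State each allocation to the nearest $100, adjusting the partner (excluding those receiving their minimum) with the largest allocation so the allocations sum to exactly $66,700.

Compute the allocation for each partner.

Kowalski: $19,200 | Chaudhri: $3,300 | Halvorsen: $8,600 | Marchetti: $11,300 | Andrade: $9,900 | Lindqvist: $14,400

Fund the minimums — Kowalski $19,200; Lindqvist $14,400. Residual $33,100.
Residual split over remaining capital contributed 731,401: Chaudhri 3,343.03 → $3,300; Halvorsen 8,625.40 → $8,600; Marchetti 11,202.12 → $11,200; Andrade 9,929.44 → $9,900.
Rounding difference +$100 applied to Marchetti → $11,300.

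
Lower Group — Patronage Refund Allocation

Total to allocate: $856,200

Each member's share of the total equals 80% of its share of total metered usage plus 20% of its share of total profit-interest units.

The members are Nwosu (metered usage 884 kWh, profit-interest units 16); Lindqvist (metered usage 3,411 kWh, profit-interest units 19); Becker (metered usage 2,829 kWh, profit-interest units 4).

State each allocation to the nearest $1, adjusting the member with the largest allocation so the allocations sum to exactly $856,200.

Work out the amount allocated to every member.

Nwosu: $155,247; Lindqvist: $411,387; Becker: $289,566

Totals — metered usage 7,124, profit-interest units 39.
Composite weights (80% metered usage + 20% profit-interest units): Nwosu 0.1813; Lindqvist 0.4805; Becker 0.3382.
Proportional shares: Nwosu 155,247.34; Lindqvist 411,386.23; Becker 289,566.42.
After rounding ($1): Nwosu $155,247; Lindqvist $411,386; Becker $289,566. Sum = $856,199.
Difference $856,200 − $856,199 = +$1 applied to largest allocation (Lindqvist): Lindqvist becomes $411,387.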